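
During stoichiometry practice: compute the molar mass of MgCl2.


M(MgCl2) = 1×24.31 + 2×35.45
= 24.31 + 70.9
= 95.21 g/mol

95.21 g/mol


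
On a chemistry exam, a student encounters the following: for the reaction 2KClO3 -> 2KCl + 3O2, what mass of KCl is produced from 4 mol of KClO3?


Mole ratio KCl:KClO3 = 2:2
n(KCl) = 4 × 2/2 = 4.000 mol
mass = 4.000 × 74.55 = 298.2 g

298.2 g


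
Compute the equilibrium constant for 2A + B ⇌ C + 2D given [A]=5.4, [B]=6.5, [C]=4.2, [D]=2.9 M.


Kc = [C][D]^2/([A]^2[B])
= (4.2^1 × 2.9^2)/(5.4^2 × 6.5^1)
= 35.322/189.54
= 0.1864

0.1864


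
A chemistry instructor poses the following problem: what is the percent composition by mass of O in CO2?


M(CO2) = 1×12.01 + 2×16.0 = 44.01 g/mol
Mass of O = 2 × 16.0 = 32.00 g/mol
% O = 32.00/44.01 × 100 = 72.71%

72.71%


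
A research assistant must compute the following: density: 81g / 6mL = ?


ρ = mass/volume
= 81/6
= 13.5 g/mL

13.5 g/mL


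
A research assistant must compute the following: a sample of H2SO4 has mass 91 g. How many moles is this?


M(H2SO4) = 98.09 g/mol
n = mass/M = 91/98.09 = 0.9277 mol

0.9277 mol


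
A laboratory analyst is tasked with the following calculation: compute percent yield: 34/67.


% yield = actual/theoretical × 100
= 34/67 × 100
= 50.75%

50.75%


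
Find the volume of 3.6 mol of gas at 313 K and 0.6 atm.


PV = nRT  (R = 0.08206 L·atm/(mol·K))
V = nRT/P = 3.6×0.08206×313/0.6
= 154.109 L

154.109 L


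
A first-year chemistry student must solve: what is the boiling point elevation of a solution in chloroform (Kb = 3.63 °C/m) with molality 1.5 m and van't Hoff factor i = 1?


ΔTb = Kb × m × i
= 3.63 × 1.5 × 1
= 5.445 °C

5.445 °C


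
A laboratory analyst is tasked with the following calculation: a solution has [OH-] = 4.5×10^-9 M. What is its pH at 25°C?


pOH = -log10([OH-]) = -log10(4.5×10^-9)
= 9 - log10(4.5) = 8.35
pH = 14 - pOH = 14 - 8.35 = 5.65

5.65


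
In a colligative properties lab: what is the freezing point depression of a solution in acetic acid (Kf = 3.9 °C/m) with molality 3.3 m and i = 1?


ΔTf = Kf × m × i
= 3.9 × 3.3 × 1
= 12.87 °C

12.87 °C


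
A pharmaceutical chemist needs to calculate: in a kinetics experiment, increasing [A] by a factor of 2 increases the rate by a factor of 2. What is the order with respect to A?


rate ∝ [A]^n
2^n = 2 → n = 1
Order in A: 1

1


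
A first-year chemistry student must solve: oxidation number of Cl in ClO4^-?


x + 4(-2) = -1, so x = +7
Oxidation number: +7

+7


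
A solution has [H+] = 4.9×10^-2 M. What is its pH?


pH = -log10([H+]) = -log10(4.9×10^-2)
= 2 - log10(4.9)
= 2 - 0.69
= 1.31

1.31


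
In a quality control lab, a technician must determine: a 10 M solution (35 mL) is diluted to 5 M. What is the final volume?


C1V1 = C2V2
10 × 35 = 5 × V2
V2 = 350/5 = 70.0 mL

70.0 mL


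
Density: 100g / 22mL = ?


ρ = mass/volume
= 100/22
= 4.545 g/mL

4.545 g/mL


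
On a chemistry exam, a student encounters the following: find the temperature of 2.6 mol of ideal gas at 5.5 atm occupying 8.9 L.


PV = nRT  (R = 0.08206 L·atm/(mol·K))
T = PV/(nR) = 5.5×8.9/(2.6×0.08206)
= 48.95/0.213356
= 229.43 K

229.43 K


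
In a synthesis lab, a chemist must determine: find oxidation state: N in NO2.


x + 2(-2) = 0, so x = +4
Oxidation number: +4

+4


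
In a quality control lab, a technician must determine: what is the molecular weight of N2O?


M(N2O) = 2×14.01 + 1×16.0
= 28.02 + 16.0
= 44.02 g/mol

44.02 g/mol


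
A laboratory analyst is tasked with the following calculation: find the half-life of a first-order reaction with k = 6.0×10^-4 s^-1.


t½ = ln2/k = 0.693147/(6.0×10^-4 s^-1)
= 1155 s

1155 s


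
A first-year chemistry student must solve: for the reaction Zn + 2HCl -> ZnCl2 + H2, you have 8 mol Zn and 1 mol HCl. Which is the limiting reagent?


Mole ratio available / coefficient:
  Zn: 8/1 = 8.000
  HCl: 1/2 = 0.500
Smaller ratio is limiting.

HCl


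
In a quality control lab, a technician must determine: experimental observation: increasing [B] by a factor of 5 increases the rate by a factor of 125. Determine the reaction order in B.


rate ∝ [B]^n
5^n = 125 → n = 3
Order in B: 3

3


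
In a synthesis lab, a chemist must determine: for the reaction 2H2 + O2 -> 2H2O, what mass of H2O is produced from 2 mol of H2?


Mole ratio H2O:H2 = 2:2
n(H2O) = 2 × 2/2 = 2.000 mol
mass = 2.000 × 18.02 = 36.04 g

36.04 g


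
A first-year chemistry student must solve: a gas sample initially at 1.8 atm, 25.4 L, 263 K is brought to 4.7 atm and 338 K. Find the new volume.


P1V1/T1 = P2V2/T2
V2 = P1V1T2/(T1P2)
= 1.8×25.4×338/(263×4.7)
= 12.502 L

12.502 L


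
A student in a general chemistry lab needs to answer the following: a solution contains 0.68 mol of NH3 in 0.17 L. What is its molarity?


M = n/V = 0.68/0.17 = 4.000 mol/L

4.000 M


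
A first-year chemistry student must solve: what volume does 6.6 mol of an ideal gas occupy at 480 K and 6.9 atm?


PV = nRT  (R = 0.08206 L·atm/(mol·K))
V = nRT/P = 6.6×0.08206×480/6.9
= 37.676 L

37.676 L


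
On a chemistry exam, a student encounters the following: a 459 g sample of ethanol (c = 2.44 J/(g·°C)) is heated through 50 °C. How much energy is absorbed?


q = mcΔT = 459 × 2.44 × 50
= 55998.00 J

55998.00 J


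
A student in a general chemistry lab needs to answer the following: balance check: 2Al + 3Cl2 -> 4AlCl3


Equation: 2Al + 3Cl2 -> 4AlCl3
Check atoms: Al: 2≠4, Cl: 6≠12
Not balanced

No, not balanced


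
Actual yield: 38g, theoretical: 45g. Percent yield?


% yield = actual/theoretical × 100
= 38/45 × 100
= 84.44%

84.44%


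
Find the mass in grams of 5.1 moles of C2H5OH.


M(C2H5OH) = 46.07 g/mol
mass = n × M = 5.1 × 46.07 = 234.96 g

234.96 g


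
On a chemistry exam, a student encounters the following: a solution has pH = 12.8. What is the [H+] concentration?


[H+] = 10^(-pH) = 10^(-12.8)
= 1.58×10^-13 M

1.58×10^-13 M


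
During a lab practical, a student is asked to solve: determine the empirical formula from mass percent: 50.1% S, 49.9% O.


Assume 100 g sample. Moles of each element:
  S: 50.1/32.07 = 1.562 mol
  O: 49.9/16.0 = 3.119 mol
Divide by smallest (1.562):
  S: 1.562/1.562 = 1.0
  O: 3.119/1.562 = 2.0
Empirical formula: SO2

SO2


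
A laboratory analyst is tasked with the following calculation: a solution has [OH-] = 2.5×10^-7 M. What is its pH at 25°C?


pOH = -log10([OH-]) = -log10(2.5×10^-7)
= 7 - log10(2.5) = 6.6
pH = 14 - pOH = 14 - 6.6 = 7.4

7.4


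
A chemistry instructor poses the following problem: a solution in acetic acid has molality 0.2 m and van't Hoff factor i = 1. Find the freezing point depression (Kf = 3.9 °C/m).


ΔTf = Kf × m × i
= 3.9 × 0.2 × 1
= 0.78 °C

0.78 °C


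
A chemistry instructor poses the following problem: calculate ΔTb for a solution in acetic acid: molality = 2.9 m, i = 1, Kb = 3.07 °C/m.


ΔTb = Kb × m × i
= 3.07 × 2.9 × 1
= 8.903 °C

8.903 °C


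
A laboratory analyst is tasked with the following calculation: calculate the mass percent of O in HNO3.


M(HNO3) = 1×1.008 + 1×14.01 + 3×16.0 = 63.018 g/mol
Mass of O = 3 × 16.0 = 48.00 g/mol
% O = 48.00/63.018 × 100 = 76.17%

76.17%


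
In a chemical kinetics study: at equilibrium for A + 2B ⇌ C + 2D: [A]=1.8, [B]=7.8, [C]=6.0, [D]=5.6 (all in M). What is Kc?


Kc = [C][D]^2/([A][B]^2)
= (6.0^1 × 5.6^2)/(1.8^1 × 7.8^2)
= 188.16/109.512
= 1.718

1.718


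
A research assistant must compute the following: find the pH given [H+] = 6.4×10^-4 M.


pH = -log10([H+]) = -log10(6.4×10^-4)
= 4 - log10(6.4)
= 4 - 0.81
= 3.19

3.19


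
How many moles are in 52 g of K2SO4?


M(K2SO4) = 174.27 g/mol
n = mass/M = 52/174.27 = 0.2984 mol

0.2984 mol


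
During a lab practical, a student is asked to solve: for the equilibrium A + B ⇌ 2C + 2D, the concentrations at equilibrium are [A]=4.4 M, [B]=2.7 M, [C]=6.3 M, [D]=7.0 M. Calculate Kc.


Kc = [C]^2[D]^2/([A][B])
= (6.3^2 × 7.0^2)/(4.4^1 × 2.7^1)
= 1944.81/11.88
= 163.7

163.7


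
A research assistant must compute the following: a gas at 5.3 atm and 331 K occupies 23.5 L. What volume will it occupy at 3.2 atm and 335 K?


P1V1/T1 = P2V2/T2
V2 = P1V1T2/(T1P2)
= 5.3×23.5×335/(331×3.2)
= 39.392 L

39.392 L


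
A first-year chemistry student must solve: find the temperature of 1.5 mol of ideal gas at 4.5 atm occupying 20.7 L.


PV = nRT  (R = 0.08206 L·atm/(mol·K))
T = PV/(nR) = 4.5×20.7/(1.5×0.08206)
= 93.15/0.123090
= 756.76 K

756.76 K


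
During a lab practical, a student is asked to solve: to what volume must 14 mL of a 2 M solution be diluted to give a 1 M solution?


C1V1 = C2V2
2 × 14 = 1 × V2
V2 = 28/1 = 28.0 mL

28.0 mL


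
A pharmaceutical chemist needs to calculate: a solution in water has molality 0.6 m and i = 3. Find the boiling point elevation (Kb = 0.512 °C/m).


ΔTb = Kb × m × i
= 0.512 × 0.6 × 3
= 0.9216 °C

0.9216 °C


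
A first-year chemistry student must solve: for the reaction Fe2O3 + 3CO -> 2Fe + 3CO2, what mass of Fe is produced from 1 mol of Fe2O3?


Mole ratio Fe:Fe2O3 = 2:1
n(Fe) = 1 × 2/1 = 2.000 mol
mass = 2.000 × 55.85 = 111.7 g

111.7 g


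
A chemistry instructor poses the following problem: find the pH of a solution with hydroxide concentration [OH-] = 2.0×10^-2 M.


pOH = -log10([OH-]) = -log10(2.0×10^-2)
= 2 - log10(2.0) = 1.7
pH = 14 - pOH = 14 - 1.7 = 12.3

12.3


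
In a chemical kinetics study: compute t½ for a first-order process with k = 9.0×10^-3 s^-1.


t½ = ln2/k = 0.693147/(9.0×10^-3 s^-1)
= 77.02 s

77.02 s


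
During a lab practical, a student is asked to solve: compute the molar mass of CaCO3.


M(CaCO3) = 1×40.08 + 1×12.01 + 3×16.0
= 40.08 + 12.01 + 48.0
= 100.09 g/mol

100.09 g/mol


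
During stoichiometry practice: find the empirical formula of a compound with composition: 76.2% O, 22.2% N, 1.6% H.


Assume 100 g sample. Moles of each element:
  O: 76.2/16.0 = 4.763 mol
  N: 22.2/14.01 = 1.585 mol
  H: 1.6/1.008 = 1.587 mol
Divide by smallest (1.585):
  O: 4.763/1.585 = 3.01
  N: 1.585/1.585 = 1.0
  H: 1.587/1.585 = 1.0
Empirical formula: HNO3

HNO3


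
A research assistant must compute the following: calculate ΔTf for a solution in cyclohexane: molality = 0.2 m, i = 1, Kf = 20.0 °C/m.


ΔTf = Kf × m × i
= 20.0 × 0.2 × 1
= 4.0 °C

4.0 °C


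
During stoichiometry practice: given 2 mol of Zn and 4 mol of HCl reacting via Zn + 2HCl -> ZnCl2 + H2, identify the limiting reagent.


Mole ratio available / coefficient:
  Zn: 2/1 = 2.000
  HCl: 4/2 = 2.000
Smaller ratio is limiting.

neither (stoichiometric); Zn and HCl are fully consumed


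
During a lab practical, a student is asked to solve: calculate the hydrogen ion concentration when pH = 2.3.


[H+] = 10^(-pH) = 10^(-2.3)
= 5.01×10^-3 M

5.01×10^-3 M


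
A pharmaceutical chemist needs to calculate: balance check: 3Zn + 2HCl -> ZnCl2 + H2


Equation: 3Zn + 2HCl -> ZnCl2 + H2
Check atoms: Cl: 2=2, H: 2=2, Zn: 3≠1
Not balanced

No, not balanced


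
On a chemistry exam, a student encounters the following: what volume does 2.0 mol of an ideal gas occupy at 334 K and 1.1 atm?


PV = nRT  (R = 0.08206 L·atm/(mol·K))
V = nRT/P = 2.0×0.08206×334/1.1
= 49.833 L

49.833 L


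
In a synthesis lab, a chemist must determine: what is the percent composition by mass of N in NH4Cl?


M(NH4Cl) = 1×14.01 + 4×1.008 + 1×35.45 = 53.492 g/mol
Mass of N = 1 × 14.01 = 14.01 g/mol
% N = 14.01/53.492 × 100 = 26.19%

26.19%


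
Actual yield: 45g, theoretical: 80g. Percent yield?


% yield = actual/theoretical × 100
= 45/80 × 100
= 56.25%

56.25%


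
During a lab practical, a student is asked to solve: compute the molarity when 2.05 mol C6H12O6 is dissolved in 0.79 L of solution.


M = n/V = 2.05/0.79 = 2.595 mol/L

2.595 M


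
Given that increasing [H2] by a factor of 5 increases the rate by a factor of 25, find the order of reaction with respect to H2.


rate ∝ [H2]^n
5^n = 25 → n = 2
Order in H2: 2

2


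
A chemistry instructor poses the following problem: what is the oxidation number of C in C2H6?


2x + 6(+1) = 0, so x = -3
Oxidation number: -3

-3


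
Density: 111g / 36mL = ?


ρ = mass/volume
= 111/36
= 3.083 g/mL

3.083 g/mL


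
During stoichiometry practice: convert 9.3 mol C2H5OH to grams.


M(C2H5OH) = 46.07 g/mol
mass = n × M = 9.3 × 46.07 = 428.45 g

428.45 g


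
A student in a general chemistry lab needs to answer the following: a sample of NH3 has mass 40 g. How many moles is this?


M(NH3) = 17.03 g/mol
n = mass/M = 40/17.03 = 2.3488 mol

2.3488 mol


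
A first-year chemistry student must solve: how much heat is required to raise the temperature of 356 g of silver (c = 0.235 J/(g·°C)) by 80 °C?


q = mcΔT = 356 × 0.235 × 80
= 6692.80 J

6692.80 J


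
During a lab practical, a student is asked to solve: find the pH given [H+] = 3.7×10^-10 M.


pH = -log10([H+]) = -log10(3.7×10^-10)
= 10 - log10(3.7)
= 10 - 0.57
= 9.43

9.43


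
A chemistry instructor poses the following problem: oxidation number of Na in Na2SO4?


Group 1 metal: +1
Oxidation number: +1

+1


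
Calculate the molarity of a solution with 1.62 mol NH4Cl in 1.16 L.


M = n/V = 1.62/1.16 = 1.397 mol/L

1.397 M


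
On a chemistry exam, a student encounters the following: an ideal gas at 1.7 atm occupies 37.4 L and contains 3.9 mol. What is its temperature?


PV = nRT  (R = 0.08206 L·atm/(mol·K))
T = PV/(nR) = 1.7×37.4/(3.9×0.08206)
= 63.58/0.320034
= 198.67 K

198.67 K


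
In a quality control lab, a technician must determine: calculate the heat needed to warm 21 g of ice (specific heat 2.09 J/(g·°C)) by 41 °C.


q = mcΔT = 21 × 2.09 × 41
= 1799.49 J

1799.49 J


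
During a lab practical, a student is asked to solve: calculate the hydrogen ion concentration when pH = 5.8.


[H+] = 10^(-pH) = 10^(-5.8)
= 1.58×10^-6 M

1.58×10^-6 M


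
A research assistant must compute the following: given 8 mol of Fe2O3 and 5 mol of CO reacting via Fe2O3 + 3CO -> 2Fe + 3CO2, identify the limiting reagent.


Mole ratio available / coefficient:
  Fe2O3: 8/1 = 8.000
  CO: 5/3 = 1.667
Smaller ratio is limiting.

CO


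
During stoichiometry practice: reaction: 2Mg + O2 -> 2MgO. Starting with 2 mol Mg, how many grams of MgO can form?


Mole ratio MgO:Mg = 2:2
n(MgO) = 2 × 2/2 = 2.000 mol
mass = 2.000 × 40.31 = 80.62 g

80.62 g


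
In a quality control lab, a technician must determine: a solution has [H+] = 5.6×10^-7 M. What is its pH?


pH = -log10([H+]) = -log10(5.6×10^-7)
= 7 - log10(5.6)
= 7 - 0.75
= 6.25

6.25


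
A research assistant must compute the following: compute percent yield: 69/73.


% yield = actual/theoretical × 100
= 69/73 × 100
= 94.52%

94.52%


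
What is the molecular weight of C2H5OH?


M(C2H5OH) = 2×12.01 + 6×1.008 + 1×16.0
= 24.02 + 6.05 + 16.0
= 46.07 g/mol

46.07 g/mol


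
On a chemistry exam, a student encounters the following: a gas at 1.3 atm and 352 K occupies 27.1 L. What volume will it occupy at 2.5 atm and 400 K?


P1V1/T1 = P2V2/T2
V2 = P1V1T2/(T1P2)
= 1.3×27.1×400/(352×2.5)
= 16.014 L

16.014 L


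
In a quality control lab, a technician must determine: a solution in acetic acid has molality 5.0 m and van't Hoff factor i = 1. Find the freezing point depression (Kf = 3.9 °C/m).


ΔTf = Kf × m × i
= 3.9 × 5.0 × 1
= 19.5 °C

19.5 °C


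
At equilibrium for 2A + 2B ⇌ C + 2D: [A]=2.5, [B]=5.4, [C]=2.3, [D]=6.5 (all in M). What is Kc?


Kc = [C][D]^2/([A]^2[B]^2)
= (2.3^1 × 6.5^2)/(2.5^2 × 5.4^2)
= 97.175/182.25
= 0.5332

0.5332


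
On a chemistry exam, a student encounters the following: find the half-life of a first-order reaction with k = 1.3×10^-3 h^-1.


t½ = ln2/k = 0.693147/(1.3×10^-3 h^-1)
= 533.2 h

533.2 h


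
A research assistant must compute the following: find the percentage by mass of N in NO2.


M(NO2) = 1×14.01 + 2×16.0 = 46.01 g/mol
Mass of N = 1 × 14.01 = 14.01 g/mol
% N = 14.01/46.01 × 100 = 30.45%

30.45%


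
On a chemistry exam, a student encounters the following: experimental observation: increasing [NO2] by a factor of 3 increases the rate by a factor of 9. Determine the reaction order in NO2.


rate ∝ [NO2]^n
3^n = 9 → n = 2
Order in NO2: 2

2


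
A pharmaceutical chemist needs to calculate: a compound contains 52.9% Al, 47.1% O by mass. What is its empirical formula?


Assume 100 g sample. Moles of each element:
  Al: 52.9/26.98 = 1.961 mol
  O: 47.1/16.0 = 2.944 mol
Divide by smallest (1.961):
  Al: 1.961/1.961 = 1.0
  O: 2.944/1.961 = 1.5
Multiply all ratios by 2 to obtain whole numbers.
Empirical formula: Al2O3

Al2O3


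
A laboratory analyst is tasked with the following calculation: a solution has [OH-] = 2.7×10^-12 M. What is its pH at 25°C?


pOH = -log10([OH-]) = -log10(2.7×10^-12)
= 12 - log10(2.7) = 11.57
pH = 14 - pOH = 14 - 11.57 = 2.43

2.43


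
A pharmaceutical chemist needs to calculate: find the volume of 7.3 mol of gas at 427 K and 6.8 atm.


PV = nRT  (R = 0.08206 L·atm/(mol·K))
V = nRT/P = 7.3×0.08206×427/6.8
= 37.616 L

37.616 L


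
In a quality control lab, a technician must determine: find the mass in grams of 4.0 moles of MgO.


M(MgO) = 40.31 g/mol
mass = n × M = 4.0 × 40.31 = 161.24 g

161.24 g


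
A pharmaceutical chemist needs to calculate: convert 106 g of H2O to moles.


M(H2O) = 18.02 g/mol
n = mass/M = 106/18.02 = 5.8824 mol

5.8824 mol


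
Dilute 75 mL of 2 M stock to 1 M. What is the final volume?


C1V1 = C2V2
2 × 75 = 1 × V2
V2 = 150/1 = 150.0 mL

150.0 mL


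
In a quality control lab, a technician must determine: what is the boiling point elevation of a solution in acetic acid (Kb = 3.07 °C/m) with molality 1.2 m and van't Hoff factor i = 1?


ΔTb = Kb × m × i
= 3.07 × 1.2 × 1
= 3.684 °C

3.684 °C


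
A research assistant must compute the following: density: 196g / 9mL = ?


ρ = mass/volume
= 196/9
= 21.778 g/mL

21.778 g/mL


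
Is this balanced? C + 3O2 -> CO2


Equation: C + 3O2 -> CO2
Check atoms: C: 1=1, O: 6≠2
Not balanced

No, not balanced


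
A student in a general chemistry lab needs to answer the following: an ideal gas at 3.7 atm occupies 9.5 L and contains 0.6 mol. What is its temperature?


PV = nRT  (R = 0.08206 L·atm/(mol·K))
T = PV/(nR) = 3.7×9.5/(0.6×0.08206)
= 35.15/0.049236
= 713.91 K

713.91 K


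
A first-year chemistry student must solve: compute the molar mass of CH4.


M(CH4) = 1×12.01 + 4×1.008
= 12.01 + 4.03
= 16.04 g/mol

16.04 g/mol


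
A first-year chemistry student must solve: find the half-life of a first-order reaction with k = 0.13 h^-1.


t½ = ln2/k = 0.693147/(0.13 h^-1)
= 5.332 h

5.332 h


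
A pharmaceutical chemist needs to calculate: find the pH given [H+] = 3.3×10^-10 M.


pH = -log10([H+]) = -log10(3.3×10^-10)
= 10 - log10(3.3)
= 10 - 0.52
= 9.48

9.48


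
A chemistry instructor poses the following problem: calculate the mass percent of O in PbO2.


M(PbO2) = 1×207.2 + 2×16.0 = 239.20 g/mol
Mass of O = 2 × 16.0 = 32.00 g/mol
% O = 32.00/239.20 × 100 = 13.38%

13.38%


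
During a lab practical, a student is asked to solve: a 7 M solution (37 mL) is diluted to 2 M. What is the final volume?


C1V1 = C2V2
7 × 37 = 2 × V2
V2 = 259/2 = 129.5 mL

129.5 mL


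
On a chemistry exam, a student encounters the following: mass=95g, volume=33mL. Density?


ρ = mass/volume
= 95/33
= 2.879 g/mL

2.879 g/mL


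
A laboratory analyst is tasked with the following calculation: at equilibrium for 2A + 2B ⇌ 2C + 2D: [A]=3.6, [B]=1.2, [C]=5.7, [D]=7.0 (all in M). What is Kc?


Kc = [C]^2[D]^2/([A]^2[B]^2)
= (5.7^2 × 7.0^2)/(3.6^2 × 1.2^2)
= 1592.01/18.6624
= 85.31

85.31


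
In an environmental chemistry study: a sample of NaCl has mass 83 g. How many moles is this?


M(NaCl) = 58.44 g/mol
n = mass/M = 83/58.44 = 1.4203 mol

1.4203 mol


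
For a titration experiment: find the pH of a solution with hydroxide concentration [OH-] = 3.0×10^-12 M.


pOH = -log10([OH-]) = -log10(3.0×10^-12)
= 12 - log10(3.0) = 11.52
pH = 14 - pOH = 14 - 11.52 = 2.48

2.48


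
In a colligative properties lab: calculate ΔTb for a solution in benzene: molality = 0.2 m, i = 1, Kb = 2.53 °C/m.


ΔTb = Kb × m × i
= 2.53 × 0.2 × 1
= 0.506 °C

0.506 °C


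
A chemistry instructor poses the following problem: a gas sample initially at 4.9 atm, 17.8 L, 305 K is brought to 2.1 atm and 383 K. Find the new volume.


P1V1/T1 = P2V2/T2
V2 = P1V1T2/(T1P2)
= 4.9×17.8×383/(305×2.1)
= 52.155 L

52.155 L


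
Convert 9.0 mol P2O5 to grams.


M(P2O5) = 141.94 g/mol
mass = n × M = 9.0 × 141.94 = 1277.46 g

1277.46 g


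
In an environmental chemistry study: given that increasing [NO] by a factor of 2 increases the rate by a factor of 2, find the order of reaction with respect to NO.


rate ∝ [NO]^n
2^n = 2 → n = 1
Order in NO: 1

1


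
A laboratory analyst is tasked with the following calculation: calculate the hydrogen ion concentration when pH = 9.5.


[H+] = 10^(-pH) = 10^(-9.5)
= 3.16×10^-10 M

3.16×10^-10 M


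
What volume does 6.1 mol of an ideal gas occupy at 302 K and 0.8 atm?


PV = nRT  (R = 0.08206 L·atm/(mol·K))
V = nRT/P = 6.1×0.08206×302/0.8
= 188.964 L

188.964 L


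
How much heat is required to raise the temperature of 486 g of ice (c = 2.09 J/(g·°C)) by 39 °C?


q = mcΔT = 486 × 2.09 × 39
= 39613.86 J

39613.86 J


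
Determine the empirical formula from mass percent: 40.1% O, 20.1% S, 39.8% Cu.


Assume 100 g sample. Moles of each element:
  O: 40.1/16.0 = 2.506 mol
  S: 20.1/32.07 = 0.627 mol
  Cu: 39.8/63.55 = 0.626 mol
Divide by smallest (0.626):
  O: 2.506/0.626 = 4.0
  S: 0.627/0.626 = 1.0
  Cu: 0.626/0.626 = 1.0
Empirical formula: CuSO4

CuSO4


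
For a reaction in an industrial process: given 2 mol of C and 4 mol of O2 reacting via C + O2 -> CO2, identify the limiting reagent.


Mole ratio available / coefficient:
  C: 2/1 = 2.000
  O2: 4/1 = 4.000
Smaller ratio is limiting.

C


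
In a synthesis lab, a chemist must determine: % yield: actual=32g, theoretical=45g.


% yield = actual/theoretical × 100
= 32/45 × 100
= 71.11%

71.11%


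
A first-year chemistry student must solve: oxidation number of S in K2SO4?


2(+1) + x + 4(-2) = 0, so x = +6
Oxidation number: +6

+6


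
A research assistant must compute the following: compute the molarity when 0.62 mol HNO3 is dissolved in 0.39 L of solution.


M = n/V = 0.62/0.39 = 1.590 mol/L

1.590 M


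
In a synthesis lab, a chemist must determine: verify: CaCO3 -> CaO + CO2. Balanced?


Equation: CaCO3 -> CaO + CO2
Check atoms: C: 1=1, Ca: 1=1, O: 3=3
Balanced

Yes, balanced


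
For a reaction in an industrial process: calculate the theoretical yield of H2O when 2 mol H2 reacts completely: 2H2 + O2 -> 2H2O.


Mole ratio H2O:H2 = 2:2
n(H2O) = 2 × 2/2 = 2.000 mol
mass = 2.000 × 18.02 = 36.04 g

36.04 g


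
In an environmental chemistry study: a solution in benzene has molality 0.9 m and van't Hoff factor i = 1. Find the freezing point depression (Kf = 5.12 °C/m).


ΔTf = Kf × m × i
= 5.12 × 0.9 × 1
= 4.608 °C

4.608 °C


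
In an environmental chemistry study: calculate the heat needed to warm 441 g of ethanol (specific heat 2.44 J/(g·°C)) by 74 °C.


q = mcΔT = 441 × 2.44 × 74
= 79626.96 J

79626.96 J


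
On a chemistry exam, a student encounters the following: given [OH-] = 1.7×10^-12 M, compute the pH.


pOH = -log10([OH-]) = -log10(1.7×10^-12)
= 12 - log10(1.7) = 11.77
pH = 14 - pOH = 14 - 11.77 = 2.23

2.23


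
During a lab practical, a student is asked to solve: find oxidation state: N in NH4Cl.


x + 4(+1) + (-1) = 0, so x = -3
Oxidation number: -3

-3


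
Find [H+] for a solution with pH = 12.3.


[H+] = 10^(-pH) = 10^(-12.3)
= 5.01×10^-13 M

5.01×10^-13 M


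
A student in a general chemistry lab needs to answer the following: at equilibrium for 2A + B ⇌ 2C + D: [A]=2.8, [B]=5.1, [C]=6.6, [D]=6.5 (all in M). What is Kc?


Kc = [C]^2[D]/([A]^2[B])
= (6.6^2 × 6.5^1)/(2.8^2 × 5.1^1)
= 283.14/39.984
= 7.081

7.081


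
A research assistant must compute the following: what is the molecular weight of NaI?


M(NaI) = 1×22.99 + 1×126.9
= 22.99 + 126.9
= 149.89 g/mol

149.89 g/mol


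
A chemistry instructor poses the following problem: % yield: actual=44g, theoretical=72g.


% yield = actual/theoretical × 100
= 44/72 × 100
= 61.11%

61.11%


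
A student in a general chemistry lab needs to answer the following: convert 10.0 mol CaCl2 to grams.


M(CaCl2) = 110.98 g/mol
mass = n × M = 10.0 × 110.98 = 1109.80 g

1109.80 g


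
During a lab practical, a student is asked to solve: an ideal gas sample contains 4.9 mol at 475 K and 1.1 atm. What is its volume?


PV = nRT  (R = 0.08206 L·atm/(mol·K))
V = nRT/P = 4.9×0.08206×475/1.1
= 173.631 L

173.631 L


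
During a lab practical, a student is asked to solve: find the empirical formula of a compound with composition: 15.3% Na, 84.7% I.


Assume 100 g sample. Moles of each element:
  Na: 15.3/22.99 = 0.666 mol
  I: 84.7/126.9 = 0.667 mol
Divide by smallest (0.666):
  Na: 0.666/0.666 = 1.0
  I: 0.667/0.666 = 1.0
Empirical formula: NaI

NaI


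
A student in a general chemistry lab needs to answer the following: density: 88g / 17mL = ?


ρ = mass/volume
= 88/17
= 5.176 g/mL

5.176 g/mL


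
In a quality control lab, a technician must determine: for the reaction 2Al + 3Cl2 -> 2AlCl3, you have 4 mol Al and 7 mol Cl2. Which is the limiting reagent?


Mole ratio available / coefficient:
  Al: 4/2 = 2.000
  Cl2: 7/3 = 2.333
Smaller ratio is limiting.

Al


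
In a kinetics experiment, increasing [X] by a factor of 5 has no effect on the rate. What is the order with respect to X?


rate ∝ [X]^n
rate ∝ [X]^0
Order in X: 0

0


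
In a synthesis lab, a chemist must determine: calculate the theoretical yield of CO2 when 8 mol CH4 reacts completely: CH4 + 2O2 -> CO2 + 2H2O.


Mole ratio CO2:CH4 = 1:1
n(CO2) = 8 × 1/1 = 8.000 mol
mass = 8.000 × 44.01 = 352.08 g

352.08 g


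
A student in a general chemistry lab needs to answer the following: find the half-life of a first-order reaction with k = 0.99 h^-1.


t½ = ln2/k = 0.693147/(0.99 h^-1)
= 0.7001 h

0.7001 h


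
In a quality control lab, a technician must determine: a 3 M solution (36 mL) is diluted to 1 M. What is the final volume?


C1V1 = C2V2
3 × 36 = 1 × V2
V2 = 108/1 = 108.0 mL

108.0 mL


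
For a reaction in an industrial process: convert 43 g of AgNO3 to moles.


M(AgNO3) = 169.88 g/mol
n = mass/M = 43/169.88 = 0.2531 mol

0.2531 mol


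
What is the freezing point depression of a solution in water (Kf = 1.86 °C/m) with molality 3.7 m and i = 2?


ΔTf = Kf × m × i
= 1.86 × 3.7 × 2
= 13.764 °C

13.764 °C


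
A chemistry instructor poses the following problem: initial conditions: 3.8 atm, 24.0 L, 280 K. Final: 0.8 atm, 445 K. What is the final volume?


P1V1/T1 = P2V2/T2
V2 = P1V1T2/(T1P2)
= 3.8×24.0×445/(280×0.8)
= 181.179 L

181.179 L


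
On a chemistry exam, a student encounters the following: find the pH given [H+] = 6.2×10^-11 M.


pH = -log10([H+]) = -log10(6.2×10^-11)
= 11 - log10(6.2)
= 11 - 0.79
= 10.21

10.21


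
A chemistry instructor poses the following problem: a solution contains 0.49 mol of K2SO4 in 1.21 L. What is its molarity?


M = n/V = 0.49/1.21 = 0.405 mol/L

0.405 M


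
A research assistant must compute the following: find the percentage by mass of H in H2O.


M(H2O) = 2×1.008 + 1×16.0 = 18.016 g/mol
Mass of H = 2 × 1.008 = 2.016 g/mol
% H = 2.016/18.016 × 100 = 11.19%

11.19%


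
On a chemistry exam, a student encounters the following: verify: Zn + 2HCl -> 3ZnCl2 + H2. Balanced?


Equation: Zn + 2HCl -> 3ZnCl2 + H2
Check atoms: Cl: 2≠6, H: 2=2, Zn: 1≠3
Not balanced

No, not balanced


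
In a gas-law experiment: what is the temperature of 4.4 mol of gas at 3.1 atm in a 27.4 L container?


PV = nRT  (R = 0.08206 L·atm/(mol·K))
T = PV/(nR) = 3.1×27.4/(4.4×0.08206)
= 84.94/0.361064
= 235.25 K

235.25 K


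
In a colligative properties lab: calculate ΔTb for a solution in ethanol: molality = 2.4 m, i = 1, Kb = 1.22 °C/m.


ΔTb = Kb × m × i
= 1.22 × 2.4 × 1
= 2.928 °C

2.928 °C


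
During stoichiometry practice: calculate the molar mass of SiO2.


M(SiO2) = 1×28.09 + 2×16.0
= 28.09 + 32.0
= 60.09 g/mol

60.09 g/mol


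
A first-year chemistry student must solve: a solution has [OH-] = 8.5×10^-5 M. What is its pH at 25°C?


pOH = -log10([OH-]) = -log10(8.5×10^-5)
= 5 - log10(8.5) = 4.07
pH = 14 - pOH = 14 - 4.07 = 9.93

9.93


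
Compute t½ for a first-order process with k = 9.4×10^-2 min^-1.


t½ = ln2/k = 0.693147/(9.4×10^-2 min^-1)
= 7.374 min

7.374 min


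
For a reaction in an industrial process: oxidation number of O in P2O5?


O is usually -2
Oxidation number: -2

-2


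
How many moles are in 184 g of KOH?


M(KOH) = 56.11 g/mol
n = mass/M = 184/56.11 = 3.2793 mol

3.2793 mol


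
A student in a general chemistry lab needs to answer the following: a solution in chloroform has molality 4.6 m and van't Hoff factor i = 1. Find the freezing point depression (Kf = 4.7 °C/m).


ΔTf = Kf × m × i
= 4.7 × 4.6 × 1
= 21.62 °C

21.62 °C


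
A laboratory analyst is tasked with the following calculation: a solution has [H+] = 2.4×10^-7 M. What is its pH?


pH = -log10([H+]) = -log10(2.4×10^-7)
= 7 - log10(2.4)
= 7 - 0.38
= 6.62

6.62


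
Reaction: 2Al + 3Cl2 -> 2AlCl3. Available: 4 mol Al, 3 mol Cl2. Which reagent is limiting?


Mole ratio available / coefficient:
  Al: 4/2 = 2.000
  Cl2: 3/3 = 1.000
Smaller ratio is limiting.

Cl2


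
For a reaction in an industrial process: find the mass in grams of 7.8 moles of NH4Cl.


M(NH4Cl) = 53.49 g/mol
mass = n × M = 7.8 × 53.49 = 417.22 g

417.22 g


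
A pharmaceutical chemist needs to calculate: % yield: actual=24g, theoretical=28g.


% yield = actual/theoretical × 100
= 24/28 × 100
= 85.71%

85.71%


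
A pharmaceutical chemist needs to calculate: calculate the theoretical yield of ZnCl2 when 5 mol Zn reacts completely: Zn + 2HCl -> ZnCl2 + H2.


Mole ratio ZnCl2:Zn = 1:1
n(ZnCl2) = 5 × 1/1 = 5.000 mol
mass = 5.000 × 136.28 = 681.4 g

681.4 g


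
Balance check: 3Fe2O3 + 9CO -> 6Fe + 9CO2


Equation: 3Fe2O3 + 9CO -> 6Fe + 9CO2
Check atoms: C: 9=9, Fe: 6=6, O: 18=18
Balanced

Yes, balanced


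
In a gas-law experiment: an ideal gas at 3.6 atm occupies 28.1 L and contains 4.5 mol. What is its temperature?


PV = nRT  (R = 0.08206 L·atm/(mol·K))
T = PV/(nR) = 3.6×28.1/(4.5×0.08206)
= 101.16/0.369270
= 273.95 K

273.95 K


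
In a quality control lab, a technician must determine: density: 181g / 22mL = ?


ρ = mass/volume
= 181/22
= 8.227 g/mL

8.227 g/mL


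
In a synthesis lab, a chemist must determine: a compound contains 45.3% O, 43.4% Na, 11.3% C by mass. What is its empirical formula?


Assume 100 g sample. Moles of each element:
  O: 45.3/16.0 = 2.831 mol
  Na: 43.4/22.99 = 1.888 mol
  C: 11.3/12.01 = 0.941 mol
Divide by smallest (0.941):
  O: 2.831/0.941 = 3.01
  Na: 1.888/0.941 = 2.01
  C: 0.941/0.941 = 1.0
Empirical formula: Na2CO3

Na2CO3


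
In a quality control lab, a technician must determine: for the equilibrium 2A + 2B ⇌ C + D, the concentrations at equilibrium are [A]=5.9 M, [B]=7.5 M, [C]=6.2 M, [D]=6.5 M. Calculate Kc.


Kc = [C][D]/([A]^2[B]^2)
= (6.2^1 × 6.5^1)/(5.9^2 × 7.5^2)
= 40.3/1958.0625
= 0.02058

0.02058


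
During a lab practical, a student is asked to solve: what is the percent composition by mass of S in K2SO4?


M(K2SO4) = 2×39.1 + 1×32.07 + 4×16.0 = 174.27 g/mol
Mass of S = 1 × 32.07 = 32.07 g/mol
% S = 32.07/174.27 × 100 = 18.40%

18.40%


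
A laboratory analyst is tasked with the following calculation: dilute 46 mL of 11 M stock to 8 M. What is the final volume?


C1V1 = C2V2
11 × 46 = 8 × V2
V2 = 506/8 = 63.25 mL

63.25 mL


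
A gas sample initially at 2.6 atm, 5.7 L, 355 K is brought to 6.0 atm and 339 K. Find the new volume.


P1V1/T1 = P2V2/T2
V2 = P1V1T2/(T1P2)
= 2.6×5.7×339/(355×6.0)
= 2.359 L

2.359 L


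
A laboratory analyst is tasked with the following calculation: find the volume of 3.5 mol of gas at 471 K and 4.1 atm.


PV = nRT  (R = 0.08206 L·atm/(mol·K))
V = nRT/P = 3.5×0.08206×471/4.1
= 32.994 L

32.994 L


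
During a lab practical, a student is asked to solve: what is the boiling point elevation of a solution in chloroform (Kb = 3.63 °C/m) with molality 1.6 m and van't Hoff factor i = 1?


ΔTb = Kb × m × i
= 3.63 × 1.6 × 1
= 5.808 °C

5.808 °C


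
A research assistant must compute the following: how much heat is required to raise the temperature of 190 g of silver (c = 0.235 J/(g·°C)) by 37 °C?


q = mcΔT = 190 × 0.235 × 37
= 1652.05 J

1652.05 J


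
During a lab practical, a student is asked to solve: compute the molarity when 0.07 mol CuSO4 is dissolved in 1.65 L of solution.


M = n/V = 0.07/1.65 = 0.042 mol/L

0.042 M


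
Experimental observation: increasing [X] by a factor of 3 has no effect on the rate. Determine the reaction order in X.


rate ∝ [X]^n
rate ∝ [X]^0
Order in X: 0

0


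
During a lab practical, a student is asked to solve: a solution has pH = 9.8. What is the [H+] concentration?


[H+] = 10^(-pH) = 10^(-9.8)
= 1.58×10^-10 M

1.58×10^-10 M


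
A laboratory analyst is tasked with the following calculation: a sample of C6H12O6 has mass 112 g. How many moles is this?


M(C6H12O6) = 180.16 g/mol
n = mass/M = 112/180.16 = 0.6217 mol

0.6217 mol


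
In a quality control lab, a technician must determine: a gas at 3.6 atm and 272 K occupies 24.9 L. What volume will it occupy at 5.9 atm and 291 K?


P1V1/T1 = P2V2/T2
V2 = P1V1T2/(T1P2)
= 3.6×24.9×291/(272×5.9)
= 16.255 L

16.255 L


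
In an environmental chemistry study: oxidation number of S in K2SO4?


2(+1) + x + 4(-2) = 0, so x = +6
Oxidation number: +6

+6


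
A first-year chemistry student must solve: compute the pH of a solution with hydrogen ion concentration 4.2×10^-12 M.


pH = -log10([H+]) = -log10(4.2×10^-12)
= 12 - log10(4.2)
= 12 - 0.62
= 11.38

11.38


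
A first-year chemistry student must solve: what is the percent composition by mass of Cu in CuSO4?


M(CuSO4) = 1×63.55 + 1×32.07 + 4×16.0 = 159.62 g/mol
Mass of Cu = 1 × 63.55 = 63.55 g/mol
% Cu = 63.55/159.62 × 100 = 39.81%

39.81%


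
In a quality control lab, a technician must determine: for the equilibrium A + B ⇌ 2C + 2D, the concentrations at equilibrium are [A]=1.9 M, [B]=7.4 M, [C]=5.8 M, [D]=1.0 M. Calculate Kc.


Kc = [C]^2[D]^2/([A][B])
= (5.8^2 × 1.0^2)/(1.9^1 × 7.4^1)
= 33.64/14.06
= 2.393

2.393


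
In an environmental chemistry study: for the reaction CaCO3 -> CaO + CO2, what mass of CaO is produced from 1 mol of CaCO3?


Mole ratio CaO:CaCO3 = 1:1
n(CaO) = 1 × 1/1 = 1.000 mol
mass = 1.000 × 56.08 = 56.08 g

56.08 g


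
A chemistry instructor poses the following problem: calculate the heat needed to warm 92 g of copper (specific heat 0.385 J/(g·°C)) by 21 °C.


q = mcΔT = 92 × 0.385 × 21
= 743.82 J

743.82 J


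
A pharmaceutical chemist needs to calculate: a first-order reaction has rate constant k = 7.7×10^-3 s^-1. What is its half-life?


t½ = ln2/k = 0.693147/(7.7×10^-3 s^-1)
= 90.02 s

90.02 s


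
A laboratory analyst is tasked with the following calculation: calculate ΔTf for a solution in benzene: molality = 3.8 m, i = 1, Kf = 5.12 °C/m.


ΔTf = Kf × m × i
= 5.12 × 3.8 × 1
= 19.456 °C

19.456 °C


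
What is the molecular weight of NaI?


M(NaI) = 1×22.99 + 1×126.9
= 22.99 + 126.9
= 149.89 g/mol

149.89 g/mol


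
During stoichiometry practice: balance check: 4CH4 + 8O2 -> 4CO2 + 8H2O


Equation: 4CH4 + 8O2 -> 4CO2 + 8H2O
Check atoms: C: 4=4, H: 16=16, O: 16=16
Balanced

Yes, balanced


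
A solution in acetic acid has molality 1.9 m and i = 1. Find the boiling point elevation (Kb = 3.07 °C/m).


ΔTb = Kb × m × i
= 3.07 × 1.9 × 1
= 5.833 °C

5.833 °C


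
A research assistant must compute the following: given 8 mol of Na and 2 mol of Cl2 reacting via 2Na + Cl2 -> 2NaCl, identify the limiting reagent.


Mole ratio available / coefficient:
  Na: 8/2 = 4.000
  Cl2: 2/1 = 2.000
Smaller ratio is limiting.

Cl2


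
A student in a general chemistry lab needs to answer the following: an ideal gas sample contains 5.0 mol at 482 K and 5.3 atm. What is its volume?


PV = nRT  (R = 0.08206 L·atm/(mol·K))
V = nRT/P = 5.0×0.08206×482/5.3
= 37.314 L

37.314 L


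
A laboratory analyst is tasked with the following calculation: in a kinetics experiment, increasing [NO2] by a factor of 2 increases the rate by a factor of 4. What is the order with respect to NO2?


rate ∝ [NO2]^n
2^n = 4 → n = 2
Order in NO2: 2

2


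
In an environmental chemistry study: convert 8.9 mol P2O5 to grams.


M(P2O5) = 141.94 g/mol
mass = n × M = 8.9 × 141.94 = 1263.27 g

1263.27 g


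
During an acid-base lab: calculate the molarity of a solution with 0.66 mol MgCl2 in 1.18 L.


M = n/V = 0.66/1.18 = 0.559 mol/L

0.559 M


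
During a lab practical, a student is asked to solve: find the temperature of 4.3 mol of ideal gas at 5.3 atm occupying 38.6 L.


PV = nRT  (R = 0.08206 L·atm/(mol·K))
T = PV/(nR) = 5.3×38.6/(4.3×0.08206)
= 204.58/0.352858
= 579.78 K

579.78 K


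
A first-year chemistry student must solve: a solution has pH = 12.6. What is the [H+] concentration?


[H+] = 10^(-pH) = 10^(-12.6)
= 2.51×10^-13 M

2.51×10^-13 M


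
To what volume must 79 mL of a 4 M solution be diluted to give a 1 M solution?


C1V1 = C2V2
4 × 79 = 1 × V2
V2 = 316/1 = 316.0 mL

316.0 mL


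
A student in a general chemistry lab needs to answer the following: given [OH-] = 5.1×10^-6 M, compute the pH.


pOH = -log10([OH-]) = -log10(5.1×10^-6)
= 6 - log10(5.1) = 5.29
pH = 14 - pOH = 14 - 5.29 = 8.71

8.71


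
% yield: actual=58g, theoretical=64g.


% yield = actual/theoretical × 100
= 58/64 × 100
= 90.62%

90.62%


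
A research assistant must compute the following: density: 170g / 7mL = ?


ρ = mass/volume
= 170/7
= 24.286 g/mL

24.286 g/mL


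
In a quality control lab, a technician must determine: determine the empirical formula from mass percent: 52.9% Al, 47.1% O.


Assume 100 g sample. Moles of each element:
  Al: 52.9/26.98 = 1.961 mol
  O: 47.1/16.0 = 2.944 mol
Divide by smallest (1.961):
  Al: 1.961/1.961 = 1.0
  O: 2.944/1.961 = 1.5
Multiply all ratios by 2 to obtain whole numbers.
Empirical formula: Al2O3

Al2O3


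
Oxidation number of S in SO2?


x + 2(-2) = 0, so x = +4
Oxidation number: +4

+4


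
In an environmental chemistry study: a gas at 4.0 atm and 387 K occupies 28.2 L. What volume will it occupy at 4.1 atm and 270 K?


P1V1/T1 = P2V2/T2
V2 = P1V1T2/(T1P2)
= 4.0×28.2×270/(387×4.1)
= 19.195 L

19.195 L
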